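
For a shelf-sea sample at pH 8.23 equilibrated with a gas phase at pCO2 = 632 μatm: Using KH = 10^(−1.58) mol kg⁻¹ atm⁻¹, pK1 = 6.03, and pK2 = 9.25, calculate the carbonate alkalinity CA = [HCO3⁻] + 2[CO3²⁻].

CA = 3.14 mmol/kg

[CO2*] = KH · pCO2 = 10^(−1.58) × 632×10^-6 = 1.662×10^-5 mol/kg
α₀ = 1/(1 + K1/[H⁺] + K1K2/[H⁺]²) = 1/(1 + 10^+2.20 + 10^+1.18) = 0.005727
DIC = [CO2*]/α₀ = 1.662×10^-5 / 0.005727 = 2.903 mmol/kg
CA = (α₁ + 2α₂)·DIC = (0.9076 + 2×0.08667) × 2.903 = 3.14 mmol/kg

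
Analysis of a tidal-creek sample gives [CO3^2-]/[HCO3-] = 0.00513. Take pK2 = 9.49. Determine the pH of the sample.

pH = 7.20

From K2 = [H⁺][CO3^2-]/[HCO3-]:  pH = pK2 + log₁₀([CO3^2-]/[HCO3-])
log₁₀(0.00513) = -2.290
pH = 9.49 + (-2.290) = 7.20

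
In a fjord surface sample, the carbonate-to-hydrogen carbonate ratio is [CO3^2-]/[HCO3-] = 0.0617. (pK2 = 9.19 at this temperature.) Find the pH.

pH = 7.98

From K2 = [H⁺][CO3^2-]/[HCO3-]:  pH = pK2 + log₁₀([CO3^2-]/[HCO3-])
log₁₀(0.0617) = -1.210
pH = 9.19 + (-1.210) = 7.98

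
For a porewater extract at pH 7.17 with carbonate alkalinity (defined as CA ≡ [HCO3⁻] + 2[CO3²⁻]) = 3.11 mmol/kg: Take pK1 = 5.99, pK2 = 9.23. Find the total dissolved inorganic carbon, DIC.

CA = [HCO3⁻] + 2[CO3²⁻] = (α₁ + 2α₂)·DIC
At pH 7.17: [H⁺]/K1 = 10^-1.18 = 0.066069, K2/[H⁺] = 10^-2.06 = 0.0087096
α₁ = 1/(1 + 0.066069 + 0.0087096) = 1/1.0748 = 0.9304; α₂ = α₁·K2/[H⁺] = 0.008104
α₁ + 2α₂ = 0.9466
DIC = CA / (α₁ + 2α₂) = 3.11 / 0.9466 = 3.29 mmol/kg

DIC = 3.29 mmol/kg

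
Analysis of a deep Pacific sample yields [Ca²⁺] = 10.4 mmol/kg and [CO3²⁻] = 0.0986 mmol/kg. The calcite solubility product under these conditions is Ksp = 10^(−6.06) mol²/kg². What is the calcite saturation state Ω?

Ksp = 10^(−6.06) = 8.710×10^-7
Ω = [Ca²⁺][CO3²⁻]/Ksp = (10.4×10^-3)(0.0986×10^-3) / 8.710×10^-7 = 1.18

Ω = 1.18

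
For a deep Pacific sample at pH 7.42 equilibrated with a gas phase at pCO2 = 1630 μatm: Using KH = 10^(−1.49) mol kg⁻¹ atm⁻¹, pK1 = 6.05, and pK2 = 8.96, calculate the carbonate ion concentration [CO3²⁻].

[CO3²⁻] = 0.0357 mmol/kg

[CO2*] = KH · pCO2 = 10^(−1.49) × 1630×10^-6 = 5.275×10^-5 mol/kg
α₀ = 1/(1 + K1/[H⁺] + K1K2/[H⁺]²) = 1/(1 + 10^+1.37 + 10^-0.17) = 0.03981
DIC = [CO2*]/α₀ = 5.275×10^-5 / 0.03981 = 1.325 mmol/kg
[CO3²⁻] = α₂·DIC; α₂ = 0.02692, so [CO3²⁻] = 0.02692 × 1.325 = 0.0357 mmol/kg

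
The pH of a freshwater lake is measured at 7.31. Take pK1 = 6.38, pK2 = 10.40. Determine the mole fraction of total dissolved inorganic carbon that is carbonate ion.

α₂ = 1 / (1 + [H⁺]/K2 + [H⁺]²/(K1K2)) = 1 / (1 + 10^+3.09 + 10^+2.16)
   = 1 / (1 + 1230.3 + 144.54) = 1/1375.8 = 0.0007268

α₂ = 0.000727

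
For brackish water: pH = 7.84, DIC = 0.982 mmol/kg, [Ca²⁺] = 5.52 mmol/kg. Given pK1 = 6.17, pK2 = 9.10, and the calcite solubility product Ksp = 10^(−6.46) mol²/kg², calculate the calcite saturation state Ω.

α₂ = 1 / (1 + [H⁺]/K2 + [H⁺]²/(K1K2)) = 1 / (1 + 10^+1.26 + 10^-0.41)
   = 1 / (1 + 18.197 + 0.38905) = 1/19.586 = 0.05106
[CO3²⁻] = α₂ × DIC = 0.05106 × 0.982 = 0.05014 mmol/kg
Ksp = 10^(−6.46) = 3.467×10^-7
Ω = [Ca²⁺][CO3²⁻]/Ksp = (5.52×10^-3)(5.014×10^-5) / 3.467×10^-7 = 0.798

Ω = 0.798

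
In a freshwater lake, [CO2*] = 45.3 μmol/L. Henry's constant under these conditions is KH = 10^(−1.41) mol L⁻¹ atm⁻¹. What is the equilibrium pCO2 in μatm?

pCO2 = 1160 μatm

KH = 10^(−1.41) = 3.890×10^-2 mol L⁻¹ atm⁻¹
pCO2 = [CO2*]/KH = 45.3×10^-6 / 3.890×10^-2 = 1.16×10^-3 atm = 1160 μatm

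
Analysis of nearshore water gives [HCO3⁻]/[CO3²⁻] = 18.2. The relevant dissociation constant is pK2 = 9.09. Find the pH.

pH = 7.83

From K2 = [H⁺][CO3²⁻]/[HCO3⁻]:  pH = pK2 − log₁₀([HCO3⁻]/[CO3²⁻])
log₁₀(18.2) = +1.260
pH = 9.09 − (+1.260) = 7.83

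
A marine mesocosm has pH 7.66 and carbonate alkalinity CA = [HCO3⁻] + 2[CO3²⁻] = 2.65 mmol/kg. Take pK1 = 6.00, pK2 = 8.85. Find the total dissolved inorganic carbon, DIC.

CA = [HCO3⁻] + 2[CO3²⁻] = (α₁ + 2α₂)·DIC
At pH 7.66: [H⁺]/K1 = 10^-1.66 = 0.021878, K2/[H⁺] = 10^-1.19 = 0.064565
α₁ = 1/(1 + 0.021878 + 0.064565) = 1/1.0864 = 0.9204; α₂ = α₁·K2/[H⁺] = 0.05943
α₁ + 2α₂ = 1.0393
DIC = CA / (α₁ + 2α₂) = 2.65 / 1.0393 = 2.55 mmol/kg

DIC = 2.55 mmol/kg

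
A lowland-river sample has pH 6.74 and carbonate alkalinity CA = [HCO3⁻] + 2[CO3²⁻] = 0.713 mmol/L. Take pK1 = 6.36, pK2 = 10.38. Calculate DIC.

CA = [HCO3⁻] + 2[CO3²⁻] = (α₁ + 2α₂)·DIC
At pH 6.74: [H⁺]/K1 = 10^-0.38 = 0.41687, K2/[H⁺] = 10^-3.64 = 0.00022909
α₁ = 1/(1 + 0.41687 + 0.00022909) = 1/1.4171 = 0.7057; α₂ = α₁·K2/[H⁺] = 0.0001617
α₁ + 2α₂ = 0.7060
DIC = CA / (α₁ + 2α₂) = 0.713 / 0.7060 = 1.01 mmol/L

DIC = 1.01 mmol/L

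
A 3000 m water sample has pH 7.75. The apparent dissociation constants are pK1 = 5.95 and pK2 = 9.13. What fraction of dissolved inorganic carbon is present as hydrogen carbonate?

α₁ = 1 / (1 + [H⁺]/K1 + K2/[H⁺]) = 1 / (1 + 10^-1.80 + 10^-1.38)
   = 1 / (1 + 0.015849 + 0.041687) = 1/1.0575 = 0.9456

α₁ = 0.946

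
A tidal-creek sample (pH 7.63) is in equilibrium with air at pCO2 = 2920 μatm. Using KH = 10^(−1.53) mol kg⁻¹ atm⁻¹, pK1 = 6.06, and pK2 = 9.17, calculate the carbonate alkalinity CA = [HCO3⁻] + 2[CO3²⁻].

[CO2*] = KH · pCO2 = 10^(−1.53) × 2920×10^-6 = 8.618×10^-5 mol/kg
α₀ = 1/(1 + K1/[H⁺] + K1K2/[H⁺]²) = 1/(1 + 10^+1.57 + 10^+0.03) = 0.02549
DIC = [CO2*]/α₀ = 8.618×10^-5 / 0.02549 = 3.380 mmol/kg
CA = (α₁ + 2α₂)·DIC = (0.9472 + 2×0.02732) × 3.380 = 3.39 mmol/kg

CA = 3.39 mmol/kg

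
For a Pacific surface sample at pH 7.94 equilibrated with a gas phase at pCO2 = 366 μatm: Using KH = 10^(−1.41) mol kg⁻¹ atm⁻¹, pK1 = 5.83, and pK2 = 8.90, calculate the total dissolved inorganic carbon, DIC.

DIC = 2.05 mmol/kg

[CO2*] = KH · pCO2 = 10^(−1.41) × 366×10^-6 = 1.424×10^-5 mol/kg
α₀ = 1/(1 + K1/[H⁺] + K1K2/[H⁺]²) = 1/(1 + 10^+2.11 + 10^+1.15) = 0.006947
DIC = [CO2*]/α₀ = 1.424×10^-5 / 0.006947 = 2.05 mmol/kg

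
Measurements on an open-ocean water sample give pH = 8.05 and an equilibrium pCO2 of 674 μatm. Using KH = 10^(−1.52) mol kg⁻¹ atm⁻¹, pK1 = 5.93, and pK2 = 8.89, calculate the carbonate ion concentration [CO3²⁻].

[CO3²⁻] = 0.388 mmol/kg

[CO2*] = KH · pCO2 = 10^(−1.52) × 674×10^-6 = 2.035×10^-5 mol/kg
α₀ = 1/(1 + K1/[H⁺] + K1K2/[H⁺]²) = 1/(1 + 10^+2.12 + 10^+1.28) = 0.006584
DIC = [CO2*]/α₀ = 2.035×10^-5 / 0.006584 = 3.091 mmol/kg
[CO3²⁻] = α₂·DIC; α₂ = 0.1255, so [CO3²⁻] = 0.1255 × 3.091 = 0.388 mmol/kg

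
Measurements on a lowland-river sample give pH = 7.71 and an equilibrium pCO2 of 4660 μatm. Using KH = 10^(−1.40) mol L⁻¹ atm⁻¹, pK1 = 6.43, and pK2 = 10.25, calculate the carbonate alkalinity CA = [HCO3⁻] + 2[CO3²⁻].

CA = 3.56 mmol/L

[CO2*] = KH · pCO2 = 10^(−1.40) × 4660×10^-6 = 1.855×10^-4 mol/L
α₀ = 1/(1 + K1/[H⁺] + K1K2/[H⁺]²) = 1/(1 + 10^+1.28 + 10^-1.26) = 0.04973
DIC = [CO2*]/α₀ = 1.855×10^-4 / 0.04973 = 3.731 mmol/L
CA = (α₁ + 2α₂)·DIC = (0.9475 + 2×0.002733) × 3.731 = 3.56 mmol/L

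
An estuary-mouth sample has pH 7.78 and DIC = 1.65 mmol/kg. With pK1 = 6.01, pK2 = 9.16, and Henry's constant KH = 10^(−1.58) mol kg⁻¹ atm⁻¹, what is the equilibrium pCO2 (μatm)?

α₀ = 1 / (1 + K1/[H⁺] + K1K2/[H⁺]²) = 1 / (1 + 10^+1.77 + 10^+0.39)
   = 1 / (1 + 58.884 + 2.4547) = 1/62.339 = 0.01604
[CO2*] = α₀ × DIC = 0.01604 × 1.65 = 0.02647 mmol/kg
pCO2 = [CO2*]/KH = 2.647×10^-5 / 2.630×10^-2 = 1010 μatm

pCO2 = 1010 μatm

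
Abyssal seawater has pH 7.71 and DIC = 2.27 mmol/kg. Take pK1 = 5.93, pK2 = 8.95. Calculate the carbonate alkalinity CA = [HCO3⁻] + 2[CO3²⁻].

CA = [HCO3⁻] + 2[CO3²⁻] = (α₁ + 2α₂)·DIC
At pH 7.71: [H⁺]/K1 = 10^-1.78 = 0.016596, K2/[H⁺] = 10^-1.24 = 0.057544
α₁ = 1/(1 + 0.016596 + 0.057544) = 1/1.0741 = 0.9310; α₂ = α₁·K2/[H⁺] = 0.05357
α₁ + 2α₂ = 1.0381
CA = 1.0381 × 2.27 = 2.36 mmol/kg

CA = 2.36 mmol/kg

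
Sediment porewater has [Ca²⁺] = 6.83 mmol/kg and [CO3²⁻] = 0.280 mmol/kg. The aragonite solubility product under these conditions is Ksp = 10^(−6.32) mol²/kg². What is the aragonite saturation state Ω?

Ω = 4.00

Ksp = 10^(−6.32) = 4.786×10^-7
Ω = [Ca²⁺][CO3²⁻]/Ksp = (6.83×10^-3)(0.280×10^-3) / 4.786×10^-7 = 4.00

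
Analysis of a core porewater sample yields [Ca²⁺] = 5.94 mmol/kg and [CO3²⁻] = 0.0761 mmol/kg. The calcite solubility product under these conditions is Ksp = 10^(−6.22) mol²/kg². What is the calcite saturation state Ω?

Ksp = 10^(−6.22) = 6.026×10^-7
Ω = [Ca²⁺][CO3²⁻]/Ksp = (5.94×10^-3)(0.0761×10^-3) / 6.026×10^-7 = 0.750

Ω = 0.750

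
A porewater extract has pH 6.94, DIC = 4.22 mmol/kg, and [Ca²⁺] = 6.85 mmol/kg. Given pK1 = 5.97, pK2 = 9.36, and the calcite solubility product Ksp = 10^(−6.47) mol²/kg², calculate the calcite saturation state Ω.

Ω = 0.292

α₂ = 1 / (1 + [H⁺]/K2 + [H⁺]²/(K1K2)) = 1 / (1 + 10^+2.42 + 10^+1.45)
   = 1 / (1 + 263.03 + 28.184) = 1/292.21 = 0.003422
[CO3²⁻] = α₂ × DIC = 0.003422 × 4.22 = 0.01444 mmol/kg = 14.44 μmol/kg
Ksp = 10^(−6.47) = 3.388×10^-7
Ω = [Ca²⁺][CO3²⁻]/Ksp = (6.85×10^-3)(1.444×10^-5) / 3.388×10^-7 = 0.292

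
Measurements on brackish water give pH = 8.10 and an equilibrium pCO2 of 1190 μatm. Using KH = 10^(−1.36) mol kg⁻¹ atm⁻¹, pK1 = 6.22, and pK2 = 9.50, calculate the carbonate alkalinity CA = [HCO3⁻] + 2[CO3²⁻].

CA = 4.25 mmol/kg

[CO2*] = KH · pCO2 = 10^(−1.36) × 1190×10^-6 = 5.195×10^-5 mol/kg
α₀ = 1/(1 + K1/[H⁺] + K1K2/[H⁺]²) = 1/(1 + 10^+1.88 + 10^+0.48) = 0.01252
DIC = [CO2*]/α₀ = 5.195×10^-5 / 0.01252 = 4.149 mmol/kg
CA = (α₁ + 2α₂)·DIC = (0.9497 + 2×0.03781) × 4.149 = 4.25 mmol/kg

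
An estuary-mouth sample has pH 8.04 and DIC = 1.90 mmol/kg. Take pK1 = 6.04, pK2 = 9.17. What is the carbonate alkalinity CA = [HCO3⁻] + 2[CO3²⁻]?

CA = 2.01 mmol/kg

CA = [HCO3⁻] + 2[CO3²⁻] = (α₁ + 2α₂)·DIC
At pH 8.04: [H⁺]/K1 = 10^-2.00 = 0.010000, K2/[H⁺] = 10^-1.13 = 0.074131
α₁ = 1/(1 + 0.010000 + 0.074131) = 1/1.0841 = 0.9224; α₂ = α₁·K2/[H⁺] = 0.06838
α₁ + 2α₂ = 1.0592
CA = 1.0592 × 1.90 = 2.01 mmol/kg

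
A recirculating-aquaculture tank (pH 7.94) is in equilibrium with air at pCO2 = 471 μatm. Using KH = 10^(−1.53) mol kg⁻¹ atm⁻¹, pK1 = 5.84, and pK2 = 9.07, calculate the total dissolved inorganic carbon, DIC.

[CO2*] = KH · pCO2 = 10^(−1.53) × 471×10^-6 = 1.390×10^-5 mol/kg
α₀ = 1/(1 + K1/[H⁺] + K1K2/[H⁺]²) = 1/(1 + 10^+2.10 + 10^+0.97) = 0.007341
DIC = [CO2*]/α₀ = 1.390×10^-5 / 0.007341 = 1.89 mmol/kg

DIC = 1.89 mmol/kg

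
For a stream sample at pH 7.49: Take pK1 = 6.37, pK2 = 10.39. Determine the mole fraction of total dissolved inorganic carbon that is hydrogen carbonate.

α₁ = 0.928

α₁ = 1 / (1 + [H⁺]/K1 + K2/[H⁺]) = 1 / (1 + 10^-1.12 + 10^-2.90)
   = 1 / (1 + 0.075858 + 0.0012589) = 1/1.0771 = 0.9284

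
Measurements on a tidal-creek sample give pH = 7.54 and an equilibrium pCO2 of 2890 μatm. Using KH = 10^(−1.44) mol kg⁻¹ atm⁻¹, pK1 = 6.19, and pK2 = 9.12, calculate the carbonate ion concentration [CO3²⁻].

[CO3²⁻] = 0.0618 mmol/kg

[CO2*] = KH · pCO2 = 10^(−1.44) × 2890×10^-6 = 1.049×10^-4 mol/kg
α₀ = 1/(1 + K1/[H⁺] + K1K2/[H⁺]²) = 1/(1 + 10^+1.35 + 10^-0.23) = 0.04171
DIC = [CO2*]/α₀ = 1.049×10^-4 / 0.04171 = 2.516 mmol/kg
[CO3²⁻] = α₂·DIC; α₂ = 0.02456, so [CO3²⁻] = 0.02456 × 2.516 = 0.0618 mmol/kg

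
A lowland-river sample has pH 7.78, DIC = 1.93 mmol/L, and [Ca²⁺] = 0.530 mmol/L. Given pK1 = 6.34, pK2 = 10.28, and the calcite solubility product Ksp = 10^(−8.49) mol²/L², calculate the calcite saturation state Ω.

α₂ = 1 / (1 + [H⁺]/K2 + [H⁺]²/(K1K2)) = 1 / (1 + 10^+2.50 + 10^+1.06)
   = 1 / (1 + 316.23 + 11.482) = 1/328.71 = 0.003042
[CO3²⁻] = α₂ × DIC = 0.003042 × 1.93 = 0.005871 mmol/L = 5.871 μmol/L
Ksp = 10^(−8.49) = 3.236×10^-9
Ω = [Ca²⁺][CO3²⁻]/Ksp = (0.530×10^-3)(5.871×10^-6) / 3.236×10^-9 = 0.962

Ω = 0.962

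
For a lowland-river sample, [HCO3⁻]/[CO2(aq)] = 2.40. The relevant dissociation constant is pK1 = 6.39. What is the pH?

pH = 6.77

From K1 = [H⁺][HCO3⁻]/[CO2(aq)]:  pH = pK1 + log₁₀([HCO3⁻]/[CO2(aq)])
log₁₀(2.40) = +0.380
pH = 6.39 + (+0.380) = 6.77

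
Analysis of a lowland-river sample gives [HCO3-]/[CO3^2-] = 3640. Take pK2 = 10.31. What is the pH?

pH = 6.75

From K2 = [H⁺][CO3^2-]/[HCO3-]:  pH = pK2 − log₁₀([HCO3-]/[CO3^2-])
log₁₀(3640) = +3.561
pH = 10.31 − (+3.561) = 6.75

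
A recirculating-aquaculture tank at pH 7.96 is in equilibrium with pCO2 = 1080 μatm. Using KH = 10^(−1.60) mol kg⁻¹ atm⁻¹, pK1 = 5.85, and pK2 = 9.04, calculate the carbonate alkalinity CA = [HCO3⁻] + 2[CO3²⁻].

[CO2*] = KH · pCO2 = 10^(−1.60) × 1080×10^-6 = 2.713×10^-5 mol/kg
α₀ = 1/(1 + K1/[H⁺] + K1K2/[H⁺]²) = 1/(1 + 10^+2.11 + 10^+1.03) = 0.007115
DIC = [CO2*]/α₀ = 2.713×10^-5 / 0.007115 = 3.813 mmol/kg
CA = (α₁ + 2α₂)·DIC = (0.9166 + 2×0.07624) × 3.813 = 4.08 mmol/kg

CA = 4.08 mmol/kg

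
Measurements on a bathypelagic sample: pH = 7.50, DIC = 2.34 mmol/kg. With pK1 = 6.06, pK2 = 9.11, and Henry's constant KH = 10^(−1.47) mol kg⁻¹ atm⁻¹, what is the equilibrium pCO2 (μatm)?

α₀ = 1 / (1 + K1/[H⁺] + K1K2/[H⁺]²) = 1 / (1 + 10^+1.44 + 10^-0.17)
   = 1 / (1 + 27.542 + 0.67608) = 1/29.218 = 0.03423
[CO2*] = α₀ × DIC = 0.03423 × 2.34 = 0.08009 mmol/kg
pCO2 = [CO2*]/KH = 8.009×10^-5 / 3.388×10^-2 = 2360 μatm

pCO2 = 2360 μatm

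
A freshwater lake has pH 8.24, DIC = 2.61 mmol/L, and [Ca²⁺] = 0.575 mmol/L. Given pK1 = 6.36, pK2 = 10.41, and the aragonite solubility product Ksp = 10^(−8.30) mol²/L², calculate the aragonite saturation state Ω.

α₂ = 1 / (1 + [H⁺]/K2 + [H⁺]²/(K1K2)) = 1 / (1 + 10^+2.17 + 10^+0.29)
   = 1 / (1 + 147.91 + 1.9498) = 1/150.86 = 0.006629
[CO3²⁻] = α₂ × DIC = 0.006629 × 2.61 = 0.01730 mmol/L = 17.30 μmol/L
Ksp = 10^(−8.30) = 5.012×10^-9
Ω = [Ca²⁺][CO3²⁻]/Ksp = (0.575×10^-3)(1.730×10^-5) / 5.012×10^-9 = 1.98

Ω = 1.98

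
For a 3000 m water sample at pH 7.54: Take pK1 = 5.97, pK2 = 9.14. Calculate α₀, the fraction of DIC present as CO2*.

α₀ = 0.0256

α₀ = 1 / (1 + K1/[H⁺] + K1K2/[H⁺]²) = 1 / (1 + 10^+1.57 + 10^-0.03)
   = 1 / (1 + 37.154 + 0.93325) = 1/39.087 = 0.02558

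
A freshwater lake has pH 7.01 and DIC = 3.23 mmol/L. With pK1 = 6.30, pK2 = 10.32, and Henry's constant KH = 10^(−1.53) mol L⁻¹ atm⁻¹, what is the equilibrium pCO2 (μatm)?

pCO2 = 1.79×10^4 μatm

α₀ = 1 / (1 + K1/[H⁺] + K1K2/[H⁺]²) = 1 / (1 + 10^+0.71 + 10^-2.60)
   = 1 / (1 + 5.1286 + 0.0025119) = 1/6.1311 = 0.1631
[CO2*] = α₀ × DIC = 0.1631 × 3.23 = 0.5268 mmol/L
pCO2 = [CO2*]/KH = 5.268×10^-4 / 2.951×10^-2 = 1.79×10^4 μatm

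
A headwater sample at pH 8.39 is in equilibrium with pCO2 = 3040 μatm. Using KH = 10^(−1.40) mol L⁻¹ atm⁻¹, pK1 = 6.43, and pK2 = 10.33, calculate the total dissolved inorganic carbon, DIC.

[CO2*] = KH · pCO2 = 10^(−1.40) × 3040×10^-6 = 1.210×10^-4 mol/L
α₀ = 1/(1 + K1/[H⁺] + K1K2/[H⁺]²) = 1/(1 + 10^+1.96 + 10^+0.02) = 0.01072
DIC = [CO2*]/α₀ = 1.210×10^-4 / 0.01072 = 11.3 mmol/L

DIC = 11.3 mmol/L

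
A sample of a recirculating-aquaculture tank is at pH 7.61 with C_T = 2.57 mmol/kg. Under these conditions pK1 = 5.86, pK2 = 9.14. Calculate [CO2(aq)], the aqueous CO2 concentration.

α₀ = 1 / (1 + K1/[H⁺] + K1K2/[H⁺]²) = 1 / (1 + 10^+1.75 + 10^+0.22)
   = 1 / (1 + 56.234 + 1.6596) = 1/58.894 = 0.01698
[CO2*] = α₀ × DIC = 0.01698 × 2.57 = 0.0436 mmol/kg

[CO2*] = 0.0436 mmol/kg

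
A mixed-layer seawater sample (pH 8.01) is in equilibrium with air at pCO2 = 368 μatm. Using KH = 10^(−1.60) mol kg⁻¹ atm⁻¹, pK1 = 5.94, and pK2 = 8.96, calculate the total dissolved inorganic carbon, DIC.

DIC = 1.22 mmol/kg

[CO2*] = KH · pCO2 = 10^(−1.60) × 368×10^-6 = 9.244×10^-6 mol/kg
α₀ = 1/(1 + K1/[H⁺] + K1K2/[H⁺]²) = 1/(1 + 10^+2.07 + 10^+1.12) = 0.007595
DIC = [CO2*]/α₀ = 9.244×10^-6 / 0.007595 = 1.22 mmol/kg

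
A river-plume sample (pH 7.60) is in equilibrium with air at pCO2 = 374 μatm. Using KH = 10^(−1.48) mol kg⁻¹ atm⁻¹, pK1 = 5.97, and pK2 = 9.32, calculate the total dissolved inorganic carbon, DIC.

DIC = 0.551 mmol/kg

[CO2*] = KH · pCO2 = 10^(−1.48) × 374×10^-6 = 1.238×10^-5 mol/kg
α₀ = 1/(1 + K1/[H⁺] + K1K2/[H⁺]²) = 1/(1 + 10^+1.63 + 10^-0.09) = 0.02249
DIC = [CO2*]/α₀ = 1.238×10^-5 / 0.02249 = 0.551 mmol/kg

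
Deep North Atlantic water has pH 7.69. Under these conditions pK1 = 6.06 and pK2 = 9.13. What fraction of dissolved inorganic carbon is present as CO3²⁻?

α₂ = 1 / (1 + [H⁺]/K2 + [H⁺]²/(K1K2)) = 1 / (1 + 10^+1.44 + 10^-0.19)
   = 1 / (1 + 27.542 + 0.64565) = 1/29.188 = 0.03426

α₂ = 0.0343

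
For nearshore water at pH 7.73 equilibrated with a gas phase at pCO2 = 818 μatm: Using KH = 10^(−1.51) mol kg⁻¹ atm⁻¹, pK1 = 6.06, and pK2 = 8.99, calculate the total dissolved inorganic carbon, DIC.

DIC = 1.27 mmol/kg

[CO2*] = KH · pCO2 = 10^(−1.51) × 818×10^-6 = 2.528×10^-5 mol/kg
α₀ = 1/(1 + K1/[H⁺] + K1K2/[H⁺]²) = 1/(1 + 10^+1.67 + 10^+0.41) = 0.01986
DIC = [CO2*]/α₀ = 2.528×10^-5 / 0.01986 = 1.27 mmol/kg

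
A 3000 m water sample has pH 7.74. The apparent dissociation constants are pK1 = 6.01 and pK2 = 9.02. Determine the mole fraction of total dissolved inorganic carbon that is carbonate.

α₂ = 0.0490

α₂ = 1 / (1 + [H⁺]/K2 + [H⁺]²/(K1K2)) = 1 / (1 + 10^+1.28 + 10^-0.45)
   = 1 / (1 + 19.055 + 0.35481) = 1/20.409 = 0.04900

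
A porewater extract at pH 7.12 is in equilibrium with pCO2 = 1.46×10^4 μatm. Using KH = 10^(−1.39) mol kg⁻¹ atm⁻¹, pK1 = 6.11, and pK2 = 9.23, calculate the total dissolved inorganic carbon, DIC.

[CO2*] = KH · pCO2 = 10^(−1.39) × 1.46×10^4×10^-6 = 5.948×10^-4 mol/kg
α₀ = 1/(1 + K1/[H⁺] + K1K2/[H⁺]²) = 1/(1 + 10^+1.01 + 10^-1.10) = 0.08840
DIC = [CO2*]/α₀ = 5.948×10^-4 / 0.08840 = 6.73 mmol/kg

DIC = 6.73 mmol/kg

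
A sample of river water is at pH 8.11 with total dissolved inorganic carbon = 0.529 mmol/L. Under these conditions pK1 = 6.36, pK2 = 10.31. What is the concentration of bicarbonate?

α₁ = 1 / (1 + [H⁺]/K1 + K2/[H⁺]) = 1 / (1 + 10^-1.75 + 10^-2.20)
   = 1 / (1 + 0.017783 + 0.0063096) = 1/1.0241 = 0.9765
[HCO3⁻] = α₁ × DIC = 0.9765 × 0.529 = 0.517 mmol/L

[HCO3⁻] = 0.517 mmol/L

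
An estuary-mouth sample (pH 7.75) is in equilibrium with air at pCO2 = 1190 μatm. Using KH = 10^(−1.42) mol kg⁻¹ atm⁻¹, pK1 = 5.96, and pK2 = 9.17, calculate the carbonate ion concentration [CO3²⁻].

[CO3²⁻] = 0.106 mmol/kg

[CO2*] = KH · pCO2 = 10^(−1.42) × 1190×10^-6 = 4.524×10^-5 mol/kg
α₀ = 1/(1 + K1/[H⁺] + K1K2/[H⁺]²) = 1/(1 + 10^+1.79 + 10^+0.37) = 0.01538
DIC = [CO2*]/α₀ = 4.524×10^-5 / 0.01538 = 2.941 mmol/kg
[CO3²⁻] = α₂·DIC; α₂ = 0.03606, so [CO3²⁻] = 0.03606 × 2.941 = 0.106 mmol/kg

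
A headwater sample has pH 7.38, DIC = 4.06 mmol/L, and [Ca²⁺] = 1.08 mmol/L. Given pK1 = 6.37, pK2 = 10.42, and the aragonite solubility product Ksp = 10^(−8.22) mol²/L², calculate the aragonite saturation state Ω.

Ω = 0.604

α₂ = 1 / (1 + [H⁺]/K2 + [H⁺]²/(K1K2)) = 1 / (1 + 10^+3.04 + 10^+2.03)
   = 1 / (1 + 1096.5 + 107.15) = 1/1204.6 = 0.0008301
[CO3²⁻] = α₂ × DIC = 0.0008301 × 4.06 = 0.003370 mmol/L = 3.370 μmol/L
Ksp = 10^(−8.22) = 6.026×10^-9
Ω = [Ca²⁺][CO3²⁻]/Ksp = (1.08×10^-3)(3.370×10^-6) / 6.026×10^-9 = 0.604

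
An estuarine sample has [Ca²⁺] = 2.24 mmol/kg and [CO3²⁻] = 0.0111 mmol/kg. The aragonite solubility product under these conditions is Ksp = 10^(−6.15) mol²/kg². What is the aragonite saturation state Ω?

Ω = 0.0351

Ksp = 10^(−6.15) = 7.079×10^-7
Ω = [Ca²⁺][CO3²⁻]/Ksp = (2.24×10^-3)(0.0111×10^-3) / 7.079×10^-7 = 0.0351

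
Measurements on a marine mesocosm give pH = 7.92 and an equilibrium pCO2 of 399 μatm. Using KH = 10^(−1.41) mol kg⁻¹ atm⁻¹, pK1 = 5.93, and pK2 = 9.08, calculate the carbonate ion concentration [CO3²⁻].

[CO2*] = KH · pCO2 = 10^(−1.41) × 399×10^-6 = 1.552×10^-5 mol/kg
α₀ = 1/(1 + K1/[H⁺] + K1K2/[H⁺]²) = 1/(1 + 10^+1.99 + 10^+0.83) = 0.009480
DIC = [CO2*]/α₀ = 1.552×10^-5 / 0.009480 = 1.637 mmol/kg
[CO3²⁻] = α₂·DIC; α₂ = 0.06409, so [CO3²⁻] = 0.06409 × 1.637 = 0.105 mmol/kg

[CO3²⁻] = 0.105 mmol/kg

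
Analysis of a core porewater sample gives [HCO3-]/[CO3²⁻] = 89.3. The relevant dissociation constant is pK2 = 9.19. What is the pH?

From K2 = [H⁺][CO3²⁻]/[HCO3-]:  pH = pK2 − log₁₀([HCO3-]/[CO3²⁻])
log₁₀(89.3) = +1.951
pH = 9.19 − (+1.951) = 7.24

pH = 7.24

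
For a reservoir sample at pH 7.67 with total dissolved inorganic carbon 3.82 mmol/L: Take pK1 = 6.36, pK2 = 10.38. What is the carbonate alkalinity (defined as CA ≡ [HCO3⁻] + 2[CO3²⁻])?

CA = [HCO3⁻] + 2[CO3²⁻] = (α₁ + 2α₂)·DIC
At pH 7.67: [H⁺]/K1 = 10^-1.31 = 0.048978, K2/[H⁺] = 10^-2.71 = 0.0019498
α₁ = 1/(1 + 0.048978 + 0.0019498) = 1/1.0509 = 0.9515; α₂ = α₁·K2/[H⁺] = 0.001855
α₁ + 2α₂ = 0.9553
CA = 0.9553 × 3.82 = 3.65 mmol/L

CA = 3.65 mmol/L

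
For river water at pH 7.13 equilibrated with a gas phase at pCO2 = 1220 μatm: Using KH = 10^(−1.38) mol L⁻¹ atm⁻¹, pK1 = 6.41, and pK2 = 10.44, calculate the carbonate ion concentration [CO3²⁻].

[CO2*] = KH · pCO2 = 10^(−1.38) × 1220×10^-6 = 5.086×10^-5 mol/L
α₀ = 1/(1 + K1/[H⁺] + K1K2/[H⁺]²) = 1/(1 + 10^+0.72 + 10^-2.59) = 0.1600
DIC = [CO2*]/α₀ = 5.086×10^-5 / 0.1600 = 0.3179 mmol/L
[CO3²⁻] = α₂·DIC; α₂ = 0.0004112, so [CO3²⁻] = 0.0004112 × 0.3179 = 0.000131 mmol/L = 0.131 μmol/L

[CO3²⁻] = 0.131 μmol/L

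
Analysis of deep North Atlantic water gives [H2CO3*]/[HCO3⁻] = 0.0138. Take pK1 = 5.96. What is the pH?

From K1 = [H⁺][HCO3⁻]/[H2CO3*]:  pH = pK1 − log₁₀([H2CO3*]/[HCO3⁻])
log₁₀(0.0138) = -1.860
pH = 5.96 − (-1.860) = 7.82

pH = 7.82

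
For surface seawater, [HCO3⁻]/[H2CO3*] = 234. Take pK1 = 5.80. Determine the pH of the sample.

pH = 8.17

From K1 = [H⁺][HCO3⁻]/[H2CO3*]:  pH = pK1 + log₁₀([HCO3⁻]/[H2CO3*])
log₁₀(234) = +2.369
pH = 5.80 + (+2.369) = 8.17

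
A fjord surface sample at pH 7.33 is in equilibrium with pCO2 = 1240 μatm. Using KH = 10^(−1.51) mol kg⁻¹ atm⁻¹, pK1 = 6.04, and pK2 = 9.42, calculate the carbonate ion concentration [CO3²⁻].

[CO3²⁻] = 6.07 μmol/kg

[CO2*] = KH · pCO2 = 10^(−1.51) × 1240×10^-6 = 3.832×10^-5 mol/kg
α₀ = 1/(1 + K1/[H⁺] + K1K2/[H⁺]²) = 1/(1 + 10^+1.29 + 10^-0.80) = 0.04841
DIC = [CO2*]/α₀ = 3.832×10^-5 / 0.04841 = 0.7916 mmol/kg
[CO3²⁻] = α₂·DIC; α₂ = 0.007672, so [CO3²⁻] = 0.007672 × 0.7916 = 0.00607 mmol/kg = 6.07 μmol/kg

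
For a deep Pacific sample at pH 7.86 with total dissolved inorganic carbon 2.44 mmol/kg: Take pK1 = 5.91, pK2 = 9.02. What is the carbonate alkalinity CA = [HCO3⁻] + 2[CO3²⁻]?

CA = [HCO3⁻] + 2[CO3²⁻] = (α₁ + 2α₂)·DIC
At pH 7.86: [H⁺]/K1 = 10^-1.95 = 0.011220, K2/[H⁺] = 10^-1.16 = 0.069183
α₁ = 1/(1 + 0.011220 + 0.069183) = 1/1.0804 = 0.9256; α₂ = α₁·K2/[H⁺] = 0.06403
α₁ + 2α₂ = 1.0536
CA = 1.0536 × 2.44 = 2.57 mmol/kg

CA = 2.57 mmol/kg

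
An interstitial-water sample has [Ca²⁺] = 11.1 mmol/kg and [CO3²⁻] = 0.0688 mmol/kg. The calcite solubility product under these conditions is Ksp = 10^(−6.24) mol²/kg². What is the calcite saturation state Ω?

Ksp = 10^(−6.24) = 5.754×10^-7
Ω = [Ca²⁺][CO3²⁻]/Ksp = (11.1×10^-3)(0.0688×10^-3) / 5.754×10^-7 = 1.33

Ω = 1.33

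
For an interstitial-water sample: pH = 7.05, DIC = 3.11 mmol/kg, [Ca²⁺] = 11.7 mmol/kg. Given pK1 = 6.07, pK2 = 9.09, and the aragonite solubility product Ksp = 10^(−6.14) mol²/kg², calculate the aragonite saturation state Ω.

Ω = 0.411

α₂ = 1 / (1 + [H⁺]/K2 + [H⁺]²/(K1K2)) = 1 / (1 + 10^+2.04 + 10^+1.06)
   = 1 / (1 + 109.65 + 11.482) = 1/122.13 = 0.008188
[CO3²⁻] = α₂ × DIC = 0.008188 × 3.11 = 0.02546 mmol/kg
Ksp = 10^(−6.14) = 7.244×10^-7
Ω = [Ca²⁺][CO3²⁻]/Ksp = (11.7×10^-3)(2.546×10^-5) / 7.244×10^-7 = 0.411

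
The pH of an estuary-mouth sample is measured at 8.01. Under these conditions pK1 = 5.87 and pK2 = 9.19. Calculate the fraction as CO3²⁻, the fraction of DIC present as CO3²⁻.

α₂ = 0.0616

α₂ = 1 / (1 + [H⁺]/K2 + [H⁺]²/(K1K2)) = 1 / (1 + 10^+1.18 + 10^-0.96)
   = 1 / (1 + 15.136 + 0.10965) = 1/16.245 = 0.06156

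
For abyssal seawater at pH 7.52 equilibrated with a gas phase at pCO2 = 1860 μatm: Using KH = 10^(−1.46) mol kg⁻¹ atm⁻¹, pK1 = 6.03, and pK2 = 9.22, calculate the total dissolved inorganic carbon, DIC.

DIC = 2.10 mmol/kg

[CO2*] = KH · pCO2 = 10^(−1.46) × 1860×10^-6 = 6.449×10^-5 mol/kg
α₀ = 1/(1 + K1/[H⁺] + K1K2/[H⁺]²) = 1/(1 + 10^+1.49 + 10^-0.21) = 0.03075
DIC = [CO2*]/α₀ = 6.449×10^-5 / 0.03075 = 2.10 mmol/kg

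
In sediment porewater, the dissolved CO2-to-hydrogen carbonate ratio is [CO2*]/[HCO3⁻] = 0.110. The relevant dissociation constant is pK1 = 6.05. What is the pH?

From K1 = [H⁺][HCO3⁻]/[CO2*]:  pH = pK1 − log₁₀([CO2*]/[HCO3⁻])
log₁₀(0.110) = -0.959
pH = 6.05 − (-0.959) = 7.01

pH = 7.01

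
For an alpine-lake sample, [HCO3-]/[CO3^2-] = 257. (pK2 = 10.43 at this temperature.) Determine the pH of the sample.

pH = 8.02

From K2 = [H⁺][CO3^2-]/[HCO3-]:  pH = pK2 − log₁₀([HCO3-]/[CO3^2-])
log₁₀(257) = +2.410
pH = 10.43 − (+2.410) = 8.02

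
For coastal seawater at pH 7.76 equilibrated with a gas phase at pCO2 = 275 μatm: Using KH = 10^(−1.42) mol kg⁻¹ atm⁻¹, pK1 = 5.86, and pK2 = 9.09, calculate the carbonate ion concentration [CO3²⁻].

[CO2*] = KH · pCO2 = 10^(−1.42) × 275×10^-6 = 1.046×10^-5 mol/kg
α₀ = 1/(1 + K1/[H⁺] + K1K2/[H⁺]²) = 1/(1 + 10^+1.90 + 10^+0.57) = 0.01188
DIC = [CO2*]/α₀ = 1.046×10^-5 / 0.01188 = 0.8798 mmol/kg
[CO3²⁻] = α₂·DIC; α₂ = 0.04415, so [CO3²⁻] = 0.04415 × 0.8798 = 0.0388 mmol/kg

[CO3²⁻] = 0.0388 mmol/kg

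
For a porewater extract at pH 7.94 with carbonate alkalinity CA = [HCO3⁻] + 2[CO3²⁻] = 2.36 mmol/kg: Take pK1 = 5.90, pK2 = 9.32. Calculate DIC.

DIC = 2.29 mmol/kg

CA = [HCO3⁻] + 2[CO3²⁻] = (α₁ + 2α₂)·DIC
At pH 7.94: [H⁺]/K1 = 10^-2.04 = 0.0091201, K2/[H⁺] = 10^-1.38 = 0.041687
α₁ = 1/(1 + 0.0091201 + 0.041687) = 1/1.0508 = 0.9516; α₂ = α₁·K2/[H⁺] = 0.03967
α₁ + 2α₂ = 1.0310
DIC = CA / (α₁ + 2α₂) = 2.36 / 1.0310 = 2.29 mmol/kg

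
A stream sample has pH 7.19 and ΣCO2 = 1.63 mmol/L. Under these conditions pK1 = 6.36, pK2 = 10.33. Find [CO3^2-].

α₂ = 1 / (1 + [H⁺]/K2 + [H⁺]²/(K1K2)) = 1 / (1 + 10^+3.14 + 10^+2.31)
   = 1 / (1 + 1380.4 + 204.17) = 1/1585.6 = 0.0006307
[CO3²⁻] = α₂ × DIC = 0.0006307 × 1.63 = 0.00103 mmol/L = 1.03 μmol/L

[CO3²⁻] = 1.03 μmol/L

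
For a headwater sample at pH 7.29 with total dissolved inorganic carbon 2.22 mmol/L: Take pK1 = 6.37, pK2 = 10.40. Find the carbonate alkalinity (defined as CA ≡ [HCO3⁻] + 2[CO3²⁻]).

CA = [HCO3⁻] + 2[CO3²⁻] = (α₁ + 2α₂)·DIC
At pH 7.29: [H⁺]/K1 = 10^-0.92 = 0.12023, K2/[H⁺] = 10^-3.11 = 0.00077625
α₁ = 1/(1 + 0.12023 + 0.00077625) = 1/1.1210 = 0.8921; α₂ = α₁·K2/[H⁺] = 0.0006925
α₁ + 2α₂ = 0.8934
CA = 0.8934 × 2.22 = 1.98 mmol/L

CA = 1.98 mmol/L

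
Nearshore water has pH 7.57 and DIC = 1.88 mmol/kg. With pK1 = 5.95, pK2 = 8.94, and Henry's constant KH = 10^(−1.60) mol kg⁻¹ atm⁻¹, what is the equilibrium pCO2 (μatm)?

pCO2 = 1680 μatm

α₀ = 1 / (1 + K1/[H⁺] + K1K2/[H⁺]²) = 1 / (1 + 10^+1.62 + 10^+0.25)
   = 1 / (1 + 41.687 + 1.7783) = 1/44.465 = 0.02249
[CO2*] = α₀ × DIC = 0.02249 × 1.88 = 0.04228 mmol/kg
pCO2 = [CO2*]/KH = 4.228×10^-5 / 2.512×10^-2 = 1680 μatm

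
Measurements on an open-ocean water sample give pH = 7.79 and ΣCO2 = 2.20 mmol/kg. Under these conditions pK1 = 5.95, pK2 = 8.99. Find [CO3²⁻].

α₂ = 1 / (1 + [H⁺]/K2 + [H⁺]²/(K1K2)) = 1 / (1 + 10^+1.20 + 10^-0.64)
   = 1 / (1 + 15.849 + 0.22909) = 1/17.078 = 0.05855
[CO3²⁻] = α₂ × DIC = 0.05855 × 2.20 = 0.129 mmol/kg

[CO3²⁻] = 0.129 mmol/kg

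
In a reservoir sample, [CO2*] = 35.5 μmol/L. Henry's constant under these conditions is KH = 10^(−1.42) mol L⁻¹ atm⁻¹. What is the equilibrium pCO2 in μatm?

pCO2 = 934 μatm

KH = 10^(−1.42) = 3.802×10^-2 mol L⁻¹ atm⁻¹
pCO2 = [CO2*]/KH = 35.5×10^-6 / 3.802×10^-2 = 9.34×10^-4 atm = 934 μatm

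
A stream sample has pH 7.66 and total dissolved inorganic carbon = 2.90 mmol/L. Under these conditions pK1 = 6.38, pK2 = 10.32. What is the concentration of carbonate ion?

[CO3²⁻] = 6.02 μmol/L

α₂ = 1 / (1 + [H⁺]/K2 + [H⁺]²/(K1K2)) = 1 / (1 + 10^+2.66 + 10^+1.38)
   = 1 / (1 + 457.09 + 23.988) = 1/482.08 = 0.002074
[CO3²⁻] = α₂ × DIC = 0.002074 × 2.90 = 0.00602 mmol/L = 6.02 μmol/L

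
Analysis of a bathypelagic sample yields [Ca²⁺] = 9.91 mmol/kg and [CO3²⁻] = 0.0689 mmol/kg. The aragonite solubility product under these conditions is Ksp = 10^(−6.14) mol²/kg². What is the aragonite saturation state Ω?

Ω = 0.943

Ksp = 10^(−6.14) = 7.244×10^-7
Ω = [Ca²⁺][CO3²⁻]/Ksp = (9.91×10^-3)(0.0689×10^-3) / 7.244×10^-7 = 0.943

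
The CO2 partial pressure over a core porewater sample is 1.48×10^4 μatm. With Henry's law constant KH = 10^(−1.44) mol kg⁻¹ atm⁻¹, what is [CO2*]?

[CO2*] = 537 μmol/kg

KH = 10^(−1.44) = 3.631×10^-2 mol kg⁻¹ atm⁻¹
[CO2*] = KH · pCO2 = 3.631×10^-2 × 1.48×10^4×10^-6 atm = 5.37×10^-4 mol/kg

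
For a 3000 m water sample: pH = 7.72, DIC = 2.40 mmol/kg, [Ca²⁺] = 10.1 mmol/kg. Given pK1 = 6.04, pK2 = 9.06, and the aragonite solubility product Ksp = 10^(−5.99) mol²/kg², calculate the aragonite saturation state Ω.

α₂ = 1 / (1 + [H⁺]/K2 + [H⁺]²/(K1K2)) = 1 / (1 + 10^+1.34 + 10^-0.34)
   = 1 / (1 + 21.878 + 0.45709) = 1/23.335 = 0.04285
[CO3²⁻] = α₂ × DIC = 0.04285 × 2.40 = 0.1029 mmol/kg
Ksp = 10^(−5.99) = 1.023×10^-6
Ω = [Ca²⁺][CO3²⁻]/Ksp = (10.1×10^-3)(1.029×10^-4) / 1.023×10^-6 = 1.02

Ω = 1.02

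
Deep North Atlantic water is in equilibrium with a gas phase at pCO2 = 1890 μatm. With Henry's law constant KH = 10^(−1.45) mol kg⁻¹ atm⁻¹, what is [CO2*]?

KH = 10^(−1.45) = 3.548×10^-2 mol kg⁻¹ atm⁻¹
[CO2*] = KH · pCO2 = 3.548×10^-2 × 1890×10^-6 atm = 6.71×10^-5 mol/kg

[CO2*] = 67.1 μmol/kg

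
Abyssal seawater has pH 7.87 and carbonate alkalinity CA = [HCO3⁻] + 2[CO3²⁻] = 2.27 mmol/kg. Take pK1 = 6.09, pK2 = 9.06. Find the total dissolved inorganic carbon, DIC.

DIC = 2.17 mmol/kg

CA = [HCO3⁻] + 2[CO3²⁻] = (α₁ + 2α₂)·DIC
At pH 7.87: [H⁺]/K1 = 10^-1.78 = 0.016596, K2/[H⁺] = 10^-1.19 = 0.064565
α₁ = 1/(1 + 0.016596 + 0.064565) = 1/1.0812 = 0.9249; α₂ = α₁·K2/[H⁺] = 0.05972
α₁ + 2α₂ = 1.0444
DIC = CA / (α₁ + 2α₂) = 2.27 / 1.0444 = 2.17 mmol/kg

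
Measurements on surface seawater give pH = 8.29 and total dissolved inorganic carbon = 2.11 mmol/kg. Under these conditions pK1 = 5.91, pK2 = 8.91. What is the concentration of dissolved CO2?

α₀ = 1 / (1 + K1/[H⁺] + K1K2/[H⁺]²) = 1 / (1 + 10^+2.38 + 10^+1.76)
   = 1 / (1 + 239.88 + 57.544) = 1/298.43 = 0.003351
[CO2*] = α₀ × DIC = 0.003351 × 2.11 = 0.00707 mmol/kg = 7.07 μmol/kg

[CO2*] = 7.07 μmol/kg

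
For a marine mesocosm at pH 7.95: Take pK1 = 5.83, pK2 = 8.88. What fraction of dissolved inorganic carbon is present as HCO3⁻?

α₁ = 1 / (1 + [H⁺]/K1 + K2/[H⁺]) = 1 / (1 + 10^-2.12 + 10^-0.93)
   = 1 / (1 + 0.0075858 + 0.11749) = 1/1.1251 = 0.8888

α₁ = 0.889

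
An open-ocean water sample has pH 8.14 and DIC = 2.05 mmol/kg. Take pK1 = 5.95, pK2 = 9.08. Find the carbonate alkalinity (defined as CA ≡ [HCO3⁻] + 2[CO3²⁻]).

CA = 2.25 mmol/kg

CA = [HCO3⁻] + 2[CO3²⁻] = (α₁ + 2α₂)·DIC
At pH 8.14: [H⁺]/K1 = 10^-2.19 = 0.0064565, K2/[H⁺] = 10^-0.94 = 0.11482
α₁ = 1/(1 + 0.0064565 + 0.11482) = 1/1.1213 = 0.8918; α₂ = α₁·K2/[H⁺] = 0.1024
α₁ + 2α₂ = 1.0966
CA = 1.0966 × 2.05 = 2.25 mmol/kg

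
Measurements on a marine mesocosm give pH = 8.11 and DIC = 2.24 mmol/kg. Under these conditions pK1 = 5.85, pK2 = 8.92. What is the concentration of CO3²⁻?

[CO3²⁻] = 0.299 mmol/kg

α₂ = 1 / (1 + [H⁺]/K2 + [H⁺]²/(K1K2)) = 1 / (1 + 10^+0.81 + 10^-1.45)
   = 1 / (1 + 6.4565 + 0.035481) = 1/7.4920 = 0.1335
[CO3²⁻] = α₂ × DIC = 0.1335 × 2.24 = 0.299 mmol/kg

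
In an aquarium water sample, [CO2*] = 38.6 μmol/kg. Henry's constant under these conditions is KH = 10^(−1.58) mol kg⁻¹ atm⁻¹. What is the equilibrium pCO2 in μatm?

pCO2 = 1470 μatm

KH = 10^(−1.58) = 2.630×10^-2 mol kg⁻¹ atm⁻¹
pCO2 = [CO2*]/KH = 38.6×10^-6 / 2.630×10^-2 = 1.47×10^-3 atm = 1470 μatm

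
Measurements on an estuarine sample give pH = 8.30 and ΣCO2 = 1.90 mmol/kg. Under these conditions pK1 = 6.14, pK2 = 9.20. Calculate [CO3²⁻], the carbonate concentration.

[CO3²⁻] = 0.211 mmol/kg

α₂ = 1 / (1 + [H⁺]/K2 + [H⁺]²/(K1K2)) = 1 / (1 + 10^+0.90 + 10^-1.26)
   = 1 / (1 + 7.9433 + 0.054954) = 1/8.9982 = 0.1111
[CO3²⁻] = α₂ × DIC = 0.1111 × 1.90 = 0.211 mmol/kg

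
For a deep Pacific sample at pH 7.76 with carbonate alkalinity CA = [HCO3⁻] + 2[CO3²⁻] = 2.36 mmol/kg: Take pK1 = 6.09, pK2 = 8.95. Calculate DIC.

CA = [HCO3⁻] + 2[CO3²⁻] = (α₁ + 2α₂)·DIC
At pH 7.76: [H⁺]/K1 = 10^-1.67 = 0.021380, K2/[H⁺] = 10^-1.19 = 0.064565
α₁ = 1/(1 + 0.021380 + 0.064565) = 1/1.0859 = 0.9209; α₂ = α₁·K2/[H⁺] = 0.05946
α₁ + 2α₂ = 1.0398
DIC = CA / (α₁ + 2α₂) = 2.36 / 1.0398 = 2.27 mmol/kg

DIC = 2.27 mmol/kg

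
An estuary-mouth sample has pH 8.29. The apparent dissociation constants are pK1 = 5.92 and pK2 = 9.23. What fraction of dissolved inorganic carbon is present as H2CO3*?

α₀ = 1 / (1 + K1/[H⁺] + K1K2/[H⁺]²) = 1 / (1 + 10^+2.37 + 10^+1.43)
   = 1 / (1 + 234.42 + 26.915) = 1/262.34 = 0.003812

α₀ = 0.00381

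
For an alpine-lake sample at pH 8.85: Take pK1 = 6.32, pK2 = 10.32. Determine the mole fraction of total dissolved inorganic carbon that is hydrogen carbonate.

α₁ = 0.964

α₁ = 1 / (1 + [H⁺]/K1 + K2/[H⁺]) = 1 / (1 + 10^-2.53 + 10^-1.47)
   = 1 / (1 + 0.0029512 + 0.033884) = 1/1.0368 = 0.9645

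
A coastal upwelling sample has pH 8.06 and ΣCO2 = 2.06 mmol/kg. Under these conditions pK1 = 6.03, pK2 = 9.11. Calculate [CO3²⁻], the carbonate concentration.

[CO3²⁻] = 0.167 mmol/kg

α₂ = 1 / (1 + [H⁺]/K2 + [H⁺]²/(K1K2)) = 1 / (1 + 10^+1.05 + 10^-0.98)
   = 1 / (1 + 11.220 + 0.10471) = 1/12.325 = 0.08114
[CO3²⁻] = α₂ × DIC = 0.08114 × 2.06 = 0.167 mmol/kg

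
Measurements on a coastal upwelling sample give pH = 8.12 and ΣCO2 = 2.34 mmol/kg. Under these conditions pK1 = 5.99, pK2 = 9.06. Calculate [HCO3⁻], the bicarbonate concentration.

[HCO3⁻] = 2.09 mmol/kg

α₁ = 1 / (1 + [H⁺]/K1 + K2/[H⁺]) = 1 / (1 + 10^-2.13 + 10^-0.94)
   = 1 / (1 + 0.0074131 + 0.11482) = 1/1.1222 = 0.8911
[HCO3⁻] = α₁ × DIC = 0.8911 × 2.34 = 2.09 mmol/kg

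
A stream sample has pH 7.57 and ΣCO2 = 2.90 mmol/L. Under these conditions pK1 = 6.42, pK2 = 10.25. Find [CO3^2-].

α₂ = 1 / (1 + [H⁺]/K2 + [H⁺]²/(K1K2)) = 1 / (1 + 10^+2.68 + 10^+1.53)
   = 1 / (1 + 478.63 + 33.884) = 1/513.51 = 0.001947
[CO3²⁻] = α₂ × DIC = 0.001947 × 2.90 = 0.00565 mmol/L = 5.65 μmol/L

[CO3²⁻] = 5.65 μmol/L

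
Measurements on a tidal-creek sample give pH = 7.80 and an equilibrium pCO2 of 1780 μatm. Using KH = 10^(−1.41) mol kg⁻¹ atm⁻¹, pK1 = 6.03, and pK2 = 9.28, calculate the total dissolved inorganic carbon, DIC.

DIC = 4.28 mmol/kg

[CO2*] = KH · pCO2 = 10^(−1.41) × 1780×10^-6 = 6.925×10^-5 mol/kg
α₀ = 1/(1 + K1/[H⁺] + K1K2/[H⁺]²) = 1/(1 + 10^+1.77 + 10^+0.29) = 0.01617
DIC = [CO2*]/α₀ = 6.925×10^-5 / 0.01617 = 4.28 mmol/kg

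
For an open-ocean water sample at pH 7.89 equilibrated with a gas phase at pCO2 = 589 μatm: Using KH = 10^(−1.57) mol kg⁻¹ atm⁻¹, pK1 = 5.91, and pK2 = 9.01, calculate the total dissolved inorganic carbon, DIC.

[CO2*] = KH · pCO2 = 10^(−1.57) × 589×10^-6 = 1.585×10^-5 mol/kg
α₀ = 1/(1 + K1/[H⁺] + K1K2/[H⁺]²) = 1/(1 + 10^+1.98 + 10^+0.86) = 0.009639
DIC = [CO2*]/α₀ = 1.585×10^-5 / 0.009639 = 1.64 mmol/kg

DIC = 1.64 mmol/kg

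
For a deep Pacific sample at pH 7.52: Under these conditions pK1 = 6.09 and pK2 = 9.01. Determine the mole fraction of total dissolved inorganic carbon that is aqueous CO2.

α₀ = 1 / (1 + K1/[H⁺] + K1K2/[H⁺]²) = 1 / (1 + 10^+1.43 + 10^-0.06)
   = 1 / (1 + 26.915 + 0.87096) = 1/28.786 = 0.03474

α₀ = 0.0347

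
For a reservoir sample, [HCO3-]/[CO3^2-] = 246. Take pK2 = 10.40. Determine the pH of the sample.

From K2 = [H⁺][CO3^2-]/[HCO3-]:  pH = pK2 − log₁₀([HCO3-]/[CO3^2-])
log₁₀(246) = +2.391
pH = 10.40 − (+2.391) = 8.01

pH = 8.01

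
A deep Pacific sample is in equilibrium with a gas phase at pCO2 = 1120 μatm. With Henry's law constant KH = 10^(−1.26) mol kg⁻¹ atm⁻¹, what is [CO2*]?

[CO2*] = 61.5 μmol/kg

KH = 10^(−1.26) = 5.495×10^-2 mol kg⁻¹ atm⁻¹
[CO2*] = KH · pCO2 = 5.495×10^-2 × 1120×10^-6 atm = 6.15×10^-5 mol/kg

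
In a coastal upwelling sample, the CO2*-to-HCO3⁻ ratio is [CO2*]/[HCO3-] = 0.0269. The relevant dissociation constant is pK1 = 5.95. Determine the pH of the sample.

pH = 7.52

From K1 = [H⁺][HCO3-]/[CO2*]:  pH = pK1 − log₁₀([CO2*]/[HCO3-])
log₁₀(0.0269) = -1.570
pH = 5.95 − (-1.570) = 7.52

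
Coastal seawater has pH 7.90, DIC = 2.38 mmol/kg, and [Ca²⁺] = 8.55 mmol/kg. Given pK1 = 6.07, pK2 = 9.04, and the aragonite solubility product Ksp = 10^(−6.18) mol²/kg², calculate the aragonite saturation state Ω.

α₂ = 1 / (1 + [H⁺]/K2 + [H⁺]²/(K1K2)) = 1 / (1 + 10^+1.14 + 10^-0.69)
   = 1 / (1 + 13.804 + 0.20417) = 1/15.008 = 0.06663
[CO3²⁻] = α₂ × DIC = 0.06663 × 2.38 = 0.1586 mmol/kg
Ksp = 10^(−6.18) = 6.607×10^-7
Ω = [Ca²⁺][CO3²⁻]/Ksp = (8.55×10^-3)(1.586×10^-4) / 6.607×10^-7 = 2.05

Ω = 2.05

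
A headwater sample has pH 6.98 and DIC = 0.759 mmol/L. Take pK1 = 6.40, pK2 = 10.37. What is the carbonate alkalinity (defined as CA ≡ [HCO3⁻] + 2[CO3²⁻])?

CA = 0.601 mmol/L

CA = [HCO3⁻] + 2[CO3²⁻] = (α₁ + 2α₂)·DIC
At pH 6.98: [H⁺]/K1 = 10^-0.58 = 0.26303, K2/[H⁺] = 10^-3.39 = 0.00040738
α₁ = 1/(1 + 0.26303 + 0.00040738) = 1/1.2634 = 0.7915; α₂ = α₁·K2/[H⁺] = 0.0003224
α₁ + 2α₂ = 0.7921
CA = 0.7921 × 0.759 = 0.601 mmol/L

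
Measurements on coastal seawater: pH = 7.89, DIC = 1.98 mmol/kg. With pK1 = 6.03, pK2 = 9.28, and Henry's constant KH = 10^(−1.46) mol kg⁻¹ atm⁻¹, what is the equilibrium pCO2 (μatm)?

pCO2 = 747 μatm

α₀ = 1 / (1 + K1/[H⁺] + K1K2/[H⁺]²) = 1 / (1 + 10^+1.86 + 10^+0.47)
   = 1 / (1 + 72.444 + 2.9512) = 1/76.395 = 0.01309
[CO2*] = α₀ × DIC = 0.01309 × 1.98 = 0.02592 mmol/kg
pCO2 = [CO2*]/KH = 2.592×10^-5 / 3.467×10^-2 = 747 μatm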